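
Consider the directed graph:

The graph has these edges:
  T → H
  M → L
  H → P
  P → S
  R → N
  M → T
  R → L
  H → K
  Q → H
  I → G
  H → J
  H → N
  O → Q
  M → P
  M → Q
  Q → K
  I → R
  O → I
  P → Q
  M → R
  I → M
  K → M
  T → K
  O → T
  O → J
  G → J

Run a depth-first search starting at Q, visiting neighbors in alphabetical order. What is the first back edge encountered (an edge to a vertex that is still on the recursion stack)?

DFS from Q (visiting neighbors in alphabetical order); mark gray on enter, black on exit:
Q gray
  H gray
    J gray
    J black
    K gray
      M gray
        L gray
        L black
        P gray
          P→Q: Q is gray → back edge
First back edge: P → Q.

P→Q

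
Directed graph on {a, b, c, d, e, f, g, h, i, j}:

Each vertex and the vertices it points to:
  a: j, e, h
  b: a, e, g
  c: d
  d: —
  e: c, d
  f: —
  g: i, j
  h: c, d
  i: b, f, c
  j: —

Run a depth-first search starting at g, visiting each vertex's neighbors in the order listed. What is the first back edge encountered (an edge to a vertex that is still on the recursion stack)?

b->g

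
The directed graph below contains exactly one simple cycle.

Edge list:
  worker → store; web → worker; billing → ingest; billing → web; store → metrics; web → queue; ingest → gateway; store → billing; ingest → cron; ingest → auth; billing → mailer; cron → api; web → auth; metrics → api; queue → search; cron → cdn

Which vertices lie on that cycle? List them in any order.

web, store, worker, billing

DFS with gray/black marking from billing:
billing gray
  ingest gray
    auth gray
    auth black
    gateway gray
    gateway black
    cron gray
      cdn gray
      cdn black
      api gray
      api black
    cron black
  ingest black
  web gray
    web→auth: auth black — skip
    queue gray
      search gray
      search black
    queue black
    worker gray
      store gray
        metrics gray
          metrics→api: api black — skip
        metrics black
        store→billing: billing is gray → back edge
Back edge closes the cycle billing → web → worker → store → billing; its vertices are {web, store, worker, billing}.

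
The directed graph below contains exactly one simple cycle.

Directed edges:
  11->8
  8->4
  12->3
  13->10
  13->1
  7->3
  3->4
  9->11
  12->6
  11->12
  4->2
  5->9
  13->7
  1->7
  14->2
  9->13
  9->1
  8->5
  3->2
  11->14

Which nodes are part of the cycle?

5, 8, 9, 11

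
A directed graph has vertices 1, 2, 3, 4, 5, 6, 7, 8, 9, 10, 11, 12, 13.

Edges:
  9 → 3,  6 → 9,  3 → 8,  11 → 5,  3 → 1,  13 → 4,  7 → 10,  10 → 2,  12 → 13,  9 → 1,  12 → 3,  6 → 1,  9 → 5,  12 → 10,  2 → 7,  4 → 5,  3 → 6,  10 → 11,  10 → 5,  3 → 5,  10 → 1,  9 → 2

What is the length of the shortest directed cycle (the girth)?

3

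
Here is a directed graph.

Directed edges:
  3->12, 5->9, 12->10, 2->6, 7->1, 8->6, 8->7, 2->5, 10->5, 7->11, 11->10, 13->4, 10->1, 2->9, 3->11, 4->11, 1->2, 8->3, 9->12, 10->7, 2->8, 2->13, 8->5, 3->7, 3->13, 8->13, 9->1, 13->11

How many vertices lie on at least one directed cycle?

12

A vertex is on a directed cycle iff it belongs to a strongly connected component of size ≥ 2 (or has a self-loop).
The vertices on cycles are {1, 2, 3, 4, 5, 7, 8, 9, 10, 11, 12, 13} — 12 in total.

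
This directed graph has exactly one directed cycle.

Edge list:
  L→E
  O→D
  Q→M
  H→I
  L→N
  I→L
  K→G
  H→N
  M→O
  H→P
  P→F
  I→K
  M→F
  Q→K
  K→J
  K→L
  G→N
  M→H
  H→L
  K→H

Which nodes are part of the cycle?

DFS with gray/black marking from K:
K gray
  J gray
  J black
  H gray
    I gray
      I→K: K is gray → back edge
Back edge closes the cycle K → H → I → K; its vertices are {H, I, K}.

H, I, K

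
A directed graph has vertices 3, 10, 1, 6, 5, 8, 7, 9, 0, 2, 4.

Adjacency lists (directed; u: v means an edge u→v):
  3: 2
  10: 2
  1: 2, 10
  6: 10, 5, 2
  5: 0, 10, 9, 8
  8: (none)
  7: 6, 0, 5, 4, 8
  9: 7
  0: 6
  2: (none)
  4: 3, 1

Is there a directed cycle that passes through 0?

Yes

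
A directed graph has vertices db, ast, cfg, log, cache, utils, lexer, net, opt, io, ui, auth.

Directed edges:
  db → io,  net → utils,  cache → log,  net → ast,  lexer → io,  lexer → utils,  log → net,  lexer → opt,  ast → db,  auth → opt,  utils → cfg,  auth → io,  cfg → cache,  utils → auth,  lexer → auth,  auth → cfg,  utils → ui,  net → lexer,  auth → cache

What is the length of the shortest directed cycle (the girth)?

For each vertex v, BFS finds the shortest path from v back to v.
The shortest such closed walk is net → lexer → auth → cache → log → net, length 5.

5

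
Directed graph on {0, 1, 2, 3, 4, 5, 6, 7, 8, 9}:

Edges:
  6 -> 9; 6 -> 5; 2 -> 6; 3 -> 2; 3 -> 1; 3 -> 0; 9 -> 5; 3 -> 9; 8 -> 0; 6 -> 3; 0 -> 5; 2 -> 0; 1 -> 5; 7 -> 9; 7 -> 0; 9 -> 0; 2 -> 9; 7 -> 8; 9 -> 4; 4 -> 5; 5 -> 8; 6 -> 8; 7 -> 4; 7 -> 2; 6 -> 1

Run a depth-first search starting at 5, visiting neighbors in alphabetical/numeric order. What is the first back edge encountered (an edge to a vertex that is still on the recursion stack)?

0→5

DFS from 5 (visiting neighbors in alphabetical/numeric order); mark gray on enter, black on exit:
5 gray
  8 gray
    0 gray
      0→5: 5 is gray → back edge
First back edge: 0 → 5.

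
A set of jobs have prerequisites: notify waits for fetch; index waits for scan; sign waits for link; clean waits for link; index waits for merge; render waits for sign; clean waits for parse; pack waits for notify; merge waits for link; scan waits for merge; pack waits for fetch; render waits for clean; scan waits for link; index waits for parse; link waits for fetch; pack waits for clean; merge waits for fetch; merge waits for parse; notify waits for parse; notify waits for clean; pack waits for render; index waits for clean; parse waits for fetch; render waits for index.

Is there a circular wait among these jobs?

No

DFS with white/gray/black marking, starting from pack:
pack gray
  notify gray
    fetch gray
    fetch black
    clean gray
      parse gray
        parse→fetch: fetch black — skip
      parse black
      link gray
        link→fetch: fetch black — skip
      link black
    clean black
    notify→parse: parse black — skip
  notify black
  render gray
    sign gray
      sign→link: link black — skip
    sign black
    index gray
      index→parse: parse black — skip
      merge gray
        merge→fetch: fetch black — skip
        merge→link: link black — skip
        merge→parse: parse black — skip
      merge black
      index→clean: clean black — skip
      scan gray
        scan→link: link black — skip
        scan→merge: merge black — skip
      scan black
    index black
    render→clean: clean black — skip
  render black
  pack→clean: clean black — skip
  pack→fetch: fetch black — skip
pack black
Every edge goes to a white or black vertex — no back edge, so the graph is acyclic.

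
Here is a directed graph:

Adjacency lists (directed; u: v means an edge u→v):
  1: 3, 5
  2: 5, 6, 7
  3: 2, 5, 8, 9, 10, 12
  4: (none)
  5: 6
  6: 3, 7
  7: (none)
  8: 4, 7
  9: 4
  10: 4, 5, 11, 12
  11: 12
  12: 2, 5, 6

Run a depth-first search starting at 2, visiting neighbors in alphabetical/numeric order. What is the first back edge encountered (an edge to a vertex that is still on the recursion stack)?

DFS from 2 (visiting neighbors in alphabetical/numeric order); mark gray on enter, black on exit:
2 gray
  5 gray
    6 gray
      3 gray
        3→2: 2 is gray → back edge
First back edge: 3 → 2.

3→2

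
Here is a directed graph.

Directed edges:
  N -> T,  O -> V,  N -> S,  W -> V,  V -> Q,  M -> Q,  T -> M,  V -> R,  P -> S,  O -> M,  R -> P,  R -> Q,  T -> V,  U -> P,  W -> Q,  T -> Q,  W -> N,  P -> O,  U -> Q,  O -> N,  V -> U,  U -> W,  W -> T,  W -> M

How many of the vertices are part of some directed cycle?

8

A vertex is on a directed cycle iff it belongs to a strongly connected component of size ≥ 2 (or has a self-loop).
The vertices on cycles are {N, O, P, R, T, U, V, W} — 8 in total.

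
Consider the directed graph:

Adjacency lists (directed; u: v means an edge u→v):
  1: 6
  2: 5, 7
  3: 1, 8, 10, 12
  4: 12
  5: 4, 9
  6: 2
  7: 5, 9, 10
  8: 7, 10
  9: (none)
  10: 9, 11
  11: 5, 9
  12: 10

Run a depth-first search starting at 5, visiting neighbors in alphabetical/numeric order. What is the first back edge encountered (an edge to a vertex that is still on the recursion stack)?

DFS from 5 (visiting neighbors in alphabetical/numeric order); mark gray on enter, black on exit:
5 gray
  4 gray
    12 gray
      10 gray
        9 gray
        9 black
        11 gray
          11→5: 5 is gray → back edge
First back edge: 11 → 5.

11->5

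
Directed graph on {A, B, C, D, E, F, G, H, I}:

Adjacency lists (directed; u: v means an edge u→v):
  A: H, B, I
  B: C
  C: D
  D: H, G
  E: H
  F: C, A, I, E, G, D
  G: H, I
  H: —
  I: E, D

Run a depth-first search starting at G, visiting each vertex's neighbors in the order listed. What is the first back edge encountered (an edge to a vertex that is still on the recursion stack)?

D->G

DFS from G (visiting each vertex's neighbors in the order listed); mark gray on enter, black on exit:
G gray
  H gray
  H black
  I gray
    E gray
      E→H: H black — skip
    E black
    D gray
      D→H: H black — skip
      D→G: G is gray → back edge
First back edge: D → G.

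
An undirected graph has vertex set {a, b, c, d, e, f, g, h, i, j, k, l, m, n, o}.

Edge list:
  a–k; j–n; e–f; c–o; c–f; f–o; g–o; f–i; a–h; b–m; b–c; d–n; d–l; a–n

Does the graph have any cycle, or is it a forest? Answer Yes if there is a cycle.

DFS, tracking each vertex's parent; an edge to a visited non-parent vertex closes a cycle.
Start from a:
visit a (parent –)
  visit h (parent a)
    h–a: parent, skip
  visit n (parent a)
    visit d (parent n)
      visit l (parent d)
        l–d: parent, skip
      d–n: parent, skip
    n–a: parent, skip
    visit j (parent n)
      j–n: parent, skip
  visit k (parent a)
    k–a: parent, skip
visit b (parent –)
  visit c (parent b)
    visit f (parent c)
      visit e (parent f)
        e–f: parent, skip
      visit o (parent f)
        o–f: parent, skip
        visit g (parent o)
          g–o: parent, skip
        o–c: c visited and ≠ parent → cycle
Cycle: c – f – o – c.

Yes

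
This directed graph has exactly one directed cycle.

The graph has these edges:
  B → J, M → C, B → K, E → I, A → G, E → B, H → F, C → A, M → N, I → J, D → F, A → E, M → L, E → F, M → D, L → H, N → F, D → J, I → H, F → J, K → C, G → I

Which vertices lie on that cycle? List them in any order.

DFS with gray/black marking from C:
C gray
  A gray
    G gray
      I gray
        J gray
        J black
        H gray
          F gray
            F→J: J black — skip
          F black
        H black
      I black
    G black
    E gray
      B gray
        B→J: J black — skip
        K gray
          K→C: C is gray → back edge
Back edge closes the cycle C → A → E → B → K → C; its vertices are {A, B, C, E, K}.

A, B, C, E, K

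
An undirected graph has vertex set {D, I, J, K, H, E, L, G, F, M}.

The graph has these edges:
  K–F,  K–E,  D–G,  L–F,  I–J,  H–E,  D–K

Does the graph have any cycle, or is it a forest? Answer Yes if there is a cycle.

DFS, tracking each vertex's parent; an edge to a visited non-parent vertex closes a cycle.
Start from D:
visit D (parent –)
  visit K (parent D)
    visit E (parent K)
      E–K: parent, skip
      visit H (parent E)
        H–E: parent, skip
    K–D: parent, skip
    visit F (parent K)
      visit L (parent F)
        L–F: parent, skip
      F–K: parent, skip
  visit G (parent D)
    G–D: parent, skip
visit I (parent –)
  visit J (parent I)
    J–I: parent, skip
visit M (parent –)
No non-parent visited neighbor found — the graph is a forest.

No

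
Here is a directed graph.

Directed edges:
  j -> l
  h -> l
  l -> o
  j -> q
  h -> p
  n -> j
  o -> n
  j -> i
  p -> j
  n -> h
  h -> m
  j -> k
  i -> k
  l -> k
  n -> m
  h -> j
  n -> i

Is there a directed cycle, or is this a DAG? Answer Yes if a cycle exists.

Yes

DFS with white/gray/black marking, starting from h:
h gray
  m gray
  m black
  j gray
    k gray
    k black
    q gray
    q black
    l gray
      o gray
        n gray
          n→j: j is gray → back edge
Back edge found, so a cycle exists: j → l → o → n → j.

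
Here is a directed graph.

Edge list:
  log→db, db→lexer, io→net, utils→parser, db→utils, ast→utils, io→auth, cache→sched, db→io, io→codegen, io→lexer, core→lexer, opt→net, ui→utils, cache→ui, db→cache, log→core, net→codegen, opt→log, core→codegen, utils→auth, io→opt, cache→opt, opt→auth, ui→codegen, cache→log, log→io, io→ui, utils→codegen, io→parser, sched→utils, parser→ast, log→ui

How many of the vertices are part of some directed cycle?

8

A vertex is on a directed cycle iff it belongs to a strongly connected component of size ≥ 2 (or has a self-loop).
The vertices on cycles are {db, io, ast, log, opt, cache, utils, parser} — 8 in total.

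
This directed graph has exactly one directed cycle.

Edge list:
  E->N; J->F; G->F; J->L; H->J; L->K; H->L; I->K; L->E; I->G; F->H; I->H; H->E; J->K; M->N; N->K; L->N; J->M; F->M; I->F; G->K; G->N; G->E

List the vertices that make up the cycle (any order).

F, H, J

DFS with gray/black marking from H:
H gray
  J gray
    L gray
      K gray
      K black
      E gray
        N gray
          N→K: K black — skip
        N black
      E black
      L→N: N black — skip
    L black
    M gray
      M→N: N black — skip
    M black
    F gray
      F→H: H is gray → back edge
Back edge closes the cycle H → J → F → H; its vertices are {F, H, J}.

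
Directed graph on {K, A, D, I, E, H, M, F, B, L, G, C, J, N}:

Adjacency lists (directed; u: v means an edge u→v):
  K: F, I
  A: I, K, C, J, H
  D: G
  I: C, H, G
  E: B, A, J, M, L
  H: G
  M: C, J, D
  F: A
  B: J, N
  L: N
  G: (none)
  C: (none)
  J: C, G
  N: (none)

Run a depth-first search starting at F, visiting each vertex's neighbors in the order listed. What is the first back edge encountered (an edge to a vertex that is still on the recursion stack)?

K->F

DFS from F (visiting each vertex's neighbors in the order listed); mark gray on enter, black on exit:
F gray
  A gray
    I gray
      C gray
      C black
      H gray
        G gray
        G black
      H black
      I→G: G black — skip
    I black
    K gray
      K→F: F is gray → back edge
First back edge: K → F.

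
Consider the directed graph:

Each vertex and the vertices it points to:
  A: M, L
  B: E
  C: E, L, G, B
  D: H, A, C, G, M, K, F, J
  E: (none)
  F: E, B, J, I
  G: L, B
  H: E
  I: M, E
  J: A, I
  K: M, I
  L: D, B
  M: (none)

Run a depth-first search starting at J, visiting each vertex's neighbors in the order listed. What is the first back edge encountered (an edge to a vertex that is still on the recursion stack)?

D→A

DFS from J (visiting each vertex's neighbors in the order listed); mark gray on enter, black on exit:
J gray
  A gray
    M gray
    M black
    L gray
      D gray
        H gray
          E gray
          E black
        H black
        D→A: A is gray → back edge
First back edge: D → A.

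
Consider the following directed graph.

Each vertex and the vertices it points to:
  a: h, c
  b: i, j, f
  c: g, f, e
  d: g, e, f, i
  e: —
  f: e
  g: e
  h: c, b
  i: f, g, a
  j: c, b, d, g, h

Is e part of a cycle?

No

e lies on a cycle iff there is a path from e back to itself.
Exploring from e, it never reaches itself; equivalently, its strongly connected component is a singleton.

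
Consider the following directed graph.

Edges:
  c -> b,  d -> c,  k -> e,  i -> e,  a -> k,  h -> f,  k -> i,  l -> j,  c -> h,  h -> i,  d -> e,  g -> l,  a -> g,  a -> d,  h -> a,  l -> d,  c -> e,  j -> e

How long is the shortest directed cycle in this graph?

4

For each vertex v, BFS finds the shortest path from v back to v.
The shortest such closed walk is a → d → c → h → a, length 4.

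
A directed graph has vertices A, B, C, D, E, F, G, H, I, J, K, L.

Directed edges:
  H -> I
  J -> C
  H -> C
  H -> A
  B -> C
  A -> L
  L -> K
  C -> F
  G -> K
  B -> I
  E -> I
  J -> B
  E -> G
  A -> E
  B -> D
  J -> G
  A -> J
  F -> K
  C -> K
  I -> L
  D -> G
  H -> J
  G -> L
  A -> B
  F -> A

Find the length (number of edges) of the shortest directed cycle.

4

For each vertex v, BFS finds the shortest path from v back to v.
The shortest such closed walk is J → C → F → A → J, length 4.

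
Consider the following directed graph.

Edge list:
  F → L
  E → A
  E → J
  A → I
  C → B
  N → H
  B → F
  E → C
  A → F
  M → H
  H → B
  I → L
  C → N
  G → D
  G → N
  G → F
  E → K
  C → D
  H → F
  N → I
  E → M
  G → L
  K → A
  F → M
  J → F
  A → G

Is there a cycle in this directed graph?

Yes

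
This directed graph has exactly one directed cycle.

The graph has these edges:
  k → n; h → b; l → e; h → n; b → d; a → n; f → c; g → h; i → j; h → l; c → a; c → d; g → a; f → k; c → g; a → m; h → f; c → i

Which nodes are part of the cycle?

c, f, g, h

DFS with gray/black marking from h:
h gray
  l gray
    e gray
    e black
  l black
  f gray
    c gray
      d gray
      d black
      g gray
        a gray
          m gray
          m black
          n gray
          n black
        a black
        g→h: h is gray → back edge
Back edge closes the cycle h → f → c → g → h; its vertices are {c, f, g, h}.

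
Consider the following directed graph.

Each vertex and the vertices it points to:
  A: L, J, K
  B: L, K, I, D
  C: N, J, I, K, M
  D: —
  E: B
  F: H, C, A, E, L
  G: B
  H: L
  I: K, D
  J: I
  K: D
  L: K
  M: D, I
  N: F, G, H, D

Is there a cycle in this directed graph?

DFS with white/gray/black marking, starting from N:
N gray
  F gray
    H gray
      L gray
        K gray
          D gray
          D black
        K black
      L black
    H black
    C gray
      C→N: N is gray → back edge
Back edge found, so a cycle exists: N → F → C → N.

Yes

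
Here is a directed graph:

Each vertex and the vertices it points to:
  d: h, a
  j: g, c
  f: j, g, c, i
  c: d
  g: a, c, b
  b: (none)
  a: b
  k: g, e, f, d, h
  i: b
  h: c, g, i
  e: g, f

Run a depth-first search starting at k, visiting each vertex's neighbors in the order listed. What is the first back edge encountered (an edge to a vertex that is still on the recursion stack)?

h→c

DFS from k (visiting each vertex's neighbors in the order listed); mark gray on enter, black on exit:
k gray
  g gray
    a gray
      b gray
      b black
    a black
    c gray
      d gray
        h gray
          h→c: c is gray → back edge
First back edge: h → c.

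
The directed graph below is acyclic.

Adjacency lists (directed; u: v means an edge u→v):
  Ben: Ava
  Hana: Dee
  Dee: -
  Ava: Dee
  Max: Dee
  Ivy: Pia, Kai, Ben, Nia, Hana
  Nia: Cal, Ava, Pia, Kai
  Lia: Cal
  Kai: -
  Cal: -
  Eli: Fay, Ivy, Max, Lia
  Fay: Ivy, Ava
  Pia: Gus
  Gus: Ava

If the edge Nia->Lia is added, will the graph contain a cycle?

No

Adding Nia→Lia creates a cycle iff Lia can already reach Nia.
Explore from Lia: no path reaches Nia. The graph stays acyclic.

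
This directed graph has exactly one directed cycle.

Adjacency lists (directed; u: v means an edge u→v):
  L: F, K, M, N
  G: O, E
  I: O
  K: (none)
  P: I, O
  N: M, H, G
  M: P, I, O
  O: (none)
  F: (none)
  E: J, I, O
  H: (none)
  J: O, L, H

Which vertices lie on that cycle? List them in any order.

E, G, J, L, N

DFS with gray/black marking from J:
J gray
  O gray
  O black
  L gray
    F gray
    F black
    K gray
    K black
    M gray
      P gray
        I gray
          I→O: O black — skip
        I black
        P→O: O black — skip
      P black
      M→I: I black — skip
      M→O: O black — skip
    M black
    N gray
      N→M: M black — skip
      H gray
      H black
      G gray
        G→O: O black — skip
        E gray
          E→J: J is gray → back edge
Back edge closes the cycle J → L → N → G → E → J; its vertices are {E, G, J, L, N}.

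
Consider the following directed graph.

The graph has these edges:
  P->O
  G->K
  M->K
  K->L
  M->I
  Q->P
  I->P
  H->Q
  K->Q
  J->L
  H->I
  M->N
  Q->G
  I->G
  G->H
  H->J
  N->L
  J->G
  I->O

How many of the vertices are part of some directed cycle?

A vertex is on a directed cycle iff it belongs to a strongly connected component of size ≥ 2 (or has a self-loop).
The vertices on cycles are {G, H, I, J, K, Q} — 6 in total.

6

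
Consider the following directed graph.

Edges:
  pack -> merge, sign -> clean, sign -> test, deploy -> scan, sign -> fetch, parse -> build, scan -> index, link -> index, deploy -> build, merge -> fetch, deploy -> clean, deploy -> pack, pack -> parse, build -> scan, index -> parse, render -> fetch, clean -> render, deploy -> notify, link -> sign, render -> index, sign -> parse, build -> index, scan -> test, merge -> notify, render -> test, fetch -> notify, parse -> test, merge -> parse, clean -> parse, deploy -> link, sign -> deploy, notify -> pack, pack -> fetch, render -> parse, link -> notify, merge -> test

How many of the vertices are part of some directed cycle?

11

A vertex is on a directed cycle iff it belongs to a strongly connected component of size ≥ 2 (or has a self-loop).
The vertices on cycles are {link, pack, scan, sign, build, fetch, index, merge, parse, deploy, notify} — 11 in total.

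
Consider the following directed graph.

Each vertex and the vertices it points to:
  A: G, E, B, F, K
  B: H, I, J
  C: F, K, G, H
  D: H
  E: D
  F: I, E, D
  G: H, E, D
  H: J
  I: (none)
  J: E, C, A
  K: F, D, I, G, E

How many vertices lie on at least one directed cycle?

10

A vertex is on a directed cycle iff it belongs to a strongly connected component of size ≥ 2 (or has a self-loop).
The vertices on cycles are {A, B, C, D, E, F, G, H, J, K} — 10 in total.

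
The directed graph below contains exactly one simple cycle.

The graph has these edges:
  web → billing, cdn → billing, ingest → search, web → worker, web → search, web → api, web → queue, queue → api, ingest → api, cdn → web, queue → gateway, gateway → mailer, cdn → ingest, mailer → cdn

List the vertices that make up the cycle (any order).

cdn, web, queue, mailer, gateway

DFS with gray/black marking from cdn:
cdn gray
  web gray
    api gray
    api black
    worker gray
    worker black
    billing gray
    billing black
    search gray
    search black
    queue gray
      queue→api: api black — skip
      gateway gray
        mailer gray
          mailer→cdn: cdn is gray → back edge
Back edge closes the cycle cdn → web → queue → gateway → mailer → cdn; its vertices are {cdn, web, queue, mailer, gateway}.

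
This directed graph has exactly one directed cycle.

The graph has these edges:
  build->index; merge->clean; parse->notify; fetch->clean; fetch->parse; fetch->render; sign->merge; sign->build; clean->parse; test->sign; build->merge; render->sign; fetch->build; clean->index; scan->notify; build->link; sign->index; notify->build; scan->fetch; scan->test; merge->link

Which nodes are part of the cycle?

build, clean, merge, parse, notify

DFS with gray/black marking from notify:
notify gray
  build gray
    link gray
    link black
    merge gray
      clean gray
        index gray
        index black
        parse gray
          parse→notify: notify is gray → back edge
Back edge closes the cycle notify → build → merge → clean → parse → notify; its vertices are {build, clean, merge, parse, notify}.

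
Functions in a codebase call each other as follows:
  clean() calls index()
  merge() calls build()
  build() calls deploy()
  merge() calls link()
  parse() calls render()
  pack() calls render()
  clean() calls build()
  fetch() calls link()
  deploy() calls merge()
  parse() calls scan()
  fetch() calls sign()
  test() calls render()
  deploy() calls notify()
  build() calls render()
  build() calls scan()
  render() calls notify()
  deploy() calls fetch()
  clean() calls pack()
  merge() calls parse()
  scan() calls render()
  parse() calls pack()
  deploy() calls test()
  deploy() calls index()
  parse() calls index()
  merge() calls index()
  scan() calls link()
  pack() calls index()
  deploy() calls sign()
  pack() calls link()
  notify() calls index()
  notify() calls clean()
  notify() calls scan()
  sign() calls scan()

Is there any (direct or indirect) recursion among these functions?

Yes

DFS with white/gray/black marking, starting from scan:
scan gray
  link gray
  link black
  render gray
    notify gray
      index gray
      index black
      notify→scan: scan is gray → back edge
Back edge found, so a cycle exists: scan → render → notify → scan.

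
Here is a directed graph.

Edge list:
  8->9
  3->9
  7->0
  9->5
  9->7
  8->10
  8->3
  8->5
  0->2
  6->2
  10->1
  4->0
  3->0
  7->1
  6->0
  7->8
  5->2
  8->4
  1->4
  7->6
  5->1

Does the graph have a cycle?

Yes

DFS with white/gray/black marking, starting from 2:
2 gray
2 black
4 gray
  0 gray
    0→2: 2 black — skip
  0 black
4 black
5 gray
  1 gray
    1→4: 4 black — skip
  1 black
  5→2: 2 black — skip
5 black
8 gray
  8→5: 5 black — skip
  9 gray
    7 gray
      6 gray
        6→2: 2 black — skip
        6→0: 0 black — skip
      6 black
      7→8: 8 is gray → back edge
Back edge found, so a cycle exists: 8 → 9 → 7 → 8.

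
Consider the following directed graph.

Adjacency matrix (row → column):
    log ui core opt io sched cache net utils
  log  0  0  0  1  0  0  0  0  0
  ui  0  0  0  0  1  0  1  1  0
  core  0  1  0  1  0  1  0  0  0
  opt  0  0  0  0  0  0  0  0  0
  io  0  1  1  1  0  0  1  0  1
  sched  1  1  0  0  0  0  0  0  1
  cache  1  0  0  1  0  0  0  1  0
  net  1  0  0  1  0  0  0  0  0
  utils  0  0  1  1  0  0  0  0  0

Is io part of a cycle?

Yes

io is on a cycle iff io can reach itself via ≥1 edge.
io → ui → io — yes.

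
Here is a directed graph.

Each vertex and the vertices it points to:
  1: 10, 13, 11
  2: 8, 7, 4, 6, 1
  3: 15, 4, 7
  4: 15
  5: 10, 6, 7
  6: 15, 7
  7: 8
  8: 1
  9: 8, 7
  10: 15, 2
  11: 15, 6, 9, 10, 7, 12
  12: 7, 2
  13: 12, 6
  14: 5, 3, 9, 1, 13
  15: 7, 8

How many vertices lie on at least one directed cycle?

12

A vertex is on a directed cycle iff it belongs to a strongly connected component of size ≥ 2 (or has a self-loop).
The vertices on cycles are {1, 2, 4, 6, 7, 8, 9, 10, 11, 12, 13, 15} — 12 in total.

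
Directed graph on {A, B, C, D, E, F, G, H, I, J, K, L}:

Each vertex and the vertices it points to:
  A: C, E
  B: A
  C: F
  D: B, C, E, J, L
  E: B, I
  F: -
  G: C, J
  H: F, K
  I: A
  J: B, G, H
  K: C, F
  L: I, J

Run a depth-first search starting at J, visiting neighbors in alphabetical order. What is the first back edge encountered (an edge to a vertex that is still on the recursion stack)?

DFS from J (visiting neighbors in alphabetical order); mark gray on enter, black on exit:
J gray
  B gray
    A gray
      C gray
        F gray
        F black
      C black
      E gray
        E→B: B is gray → back edge
First back edge: E → B.

E→B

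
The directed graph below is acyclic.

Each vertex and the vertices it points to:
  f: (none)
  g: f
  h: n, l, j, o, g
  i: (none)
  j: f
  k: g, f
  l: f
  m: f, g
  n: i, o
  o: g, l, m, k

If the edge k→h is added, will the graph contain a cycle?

Adding k→h creates a cycle iff h can already reach k.
Path from h: h → o → k.
So h → … → k → h is a cycle.

Yes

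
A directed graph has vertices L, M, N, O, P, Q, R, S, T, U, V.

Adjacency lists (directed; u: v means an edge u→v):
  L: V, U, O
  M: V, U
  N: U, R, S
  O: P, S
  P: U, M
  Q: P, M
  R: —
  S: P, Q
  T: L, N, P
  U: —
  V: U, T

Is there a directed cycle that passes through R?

R lies on a cycle iff there is a path from R back to itself.
Exploring from R, it never reaches itself; equivalently, its strongly connected component is a singleton.

No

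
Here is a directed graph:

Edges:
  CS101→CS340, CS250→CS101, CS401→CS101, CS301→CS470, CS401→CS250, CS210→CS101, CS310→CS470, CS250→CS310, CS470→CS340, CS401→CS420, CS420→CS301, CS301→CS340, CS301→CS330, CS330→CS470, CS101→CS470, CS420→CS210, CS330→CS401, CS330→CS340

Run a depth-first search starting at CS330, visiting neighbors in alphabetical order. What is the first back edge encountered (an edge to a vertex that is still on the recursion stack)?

DFS from CS330 (visiting neighbors in alphabetical order); mark gray on enter, black on exit:
CS330 gray
  CS340 gray
  CS340 black
  CS401 gray
    CS101 gray
      CS101→CS340: CS340 black — skip
      CS470 gray
        CS470→CS340: CS340 black — skip
      CS470 black
    CS101 black
    CS250 gray
      CS250→CS101: CS101 black — skip
      CS310 gray
        CS310→CS470: CS470 black — skip
      CS310 black
    CS250 black
    CS420 gray
      CS210 gray
        CS210→CS101: CS101 black — skip
      CS210 black
      CS301 gray
        CS301→CS330: CS330 is gray → back edge
First back edge: CS301 → CS330.

CS301→CS330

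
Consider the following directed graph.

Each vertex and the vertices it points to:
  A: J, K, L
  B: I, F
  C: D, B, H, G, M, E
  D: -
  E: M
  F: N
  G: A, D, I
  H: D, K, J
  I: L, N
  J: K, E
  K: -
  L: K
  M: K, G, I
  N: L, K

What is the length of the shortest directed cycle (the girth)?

5

For each vertex v, BFS finds the shortest path from v back to v.
The shortest such closed walk is M → G → A → J → E → M, length 5.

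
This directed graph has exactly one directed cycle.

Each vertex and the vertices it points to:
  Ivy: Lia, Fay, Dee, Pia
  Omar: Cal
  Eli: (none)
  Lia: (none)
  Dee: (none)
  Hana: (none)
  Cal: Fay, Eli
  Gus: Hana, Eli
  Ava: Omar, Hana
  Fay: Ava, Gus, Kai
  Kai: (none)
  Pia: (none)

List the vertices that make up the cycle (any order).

Ava, Cal, Fay, Omar

DFS with gray/black marking from Fay:
Fay gray
  Ava gray
    Omar gray
      Cal gray
        Cal→Fay: Fay is gray → back edge
Back edge closes the cycle Fay → Ava → Omar → Cal → Fay; its vertices are {Ava, Cal, Fay, Omar}.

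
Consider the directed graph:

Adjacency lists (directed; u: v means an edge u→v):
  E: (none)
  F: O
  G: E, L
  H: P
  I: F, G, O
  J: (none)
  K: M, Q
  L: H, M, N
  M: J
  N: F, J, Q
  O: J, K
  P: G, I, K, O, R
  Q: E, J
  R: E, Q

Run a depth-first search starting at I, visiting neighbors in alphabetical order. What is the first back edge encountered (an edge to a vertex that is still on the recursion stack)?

P->G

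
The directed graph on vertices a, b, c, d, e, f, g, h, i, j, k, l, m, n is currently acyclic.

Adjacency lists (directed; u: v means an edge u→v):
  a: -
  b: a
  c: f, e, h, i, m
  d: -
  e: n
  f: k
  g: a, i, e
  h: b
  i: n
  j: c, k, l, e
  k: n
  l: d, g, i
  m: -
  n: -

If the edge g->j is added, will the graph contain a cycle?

Yes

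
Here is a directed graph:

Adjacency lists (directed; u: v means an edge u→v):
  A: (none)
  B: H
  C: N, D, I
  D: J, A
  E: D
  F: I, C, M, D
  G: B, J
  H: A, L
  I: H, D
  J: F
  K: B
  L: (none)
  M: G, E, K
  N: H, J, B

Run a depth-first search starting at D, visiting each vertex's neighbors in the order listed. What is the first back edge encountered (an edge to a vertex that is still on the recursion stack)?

DFS from D (visiting each vertex's neighbors in the order listed); mark gray on enter, black on exit:
D gray
  J gray
    F gray
      I gray
        H gray
          A gray
          A black
          L gray
          L black
        H black
        I→D: D is gray → back edge
First back edge: I → D.

I->D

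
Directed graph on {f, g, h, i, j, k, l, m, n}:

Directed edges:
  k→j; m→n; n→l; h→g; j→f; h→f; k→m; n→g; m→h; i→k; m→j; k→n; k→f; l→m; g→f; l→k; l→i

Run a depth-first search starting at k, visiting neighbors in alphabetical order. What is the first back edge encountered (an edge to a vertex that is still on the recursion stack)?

i->k

DFS from k (visiting neighbors in alphabetical order); mark gray on enter, black on exit:
k gray
  f gray
  f black
  j gray
    j→f: f black — skip
  j black
  m gray
    h gray
      h→f: f black — skip
      g gray
        g→f: f black — skip
      g black
    h black
    m→j: j black — skip
    n gray
      n→g: g black — skip
      l gray
        i gray
          i→k: k is gray → back edge
First back edge: i → k.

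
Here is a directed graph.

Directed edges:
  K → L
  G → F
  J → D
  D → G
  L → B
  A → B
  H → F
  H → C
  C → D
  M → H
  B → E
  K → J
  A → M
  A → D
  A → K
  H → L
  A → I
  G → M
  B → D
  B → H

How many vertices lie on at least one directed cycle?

7

A vertex is on a directed cycle iff it belongs to a strongly connected component of size ≥ 2 (or has a self-loop).
The vertices on cycles are {B, C, D, G, H, L, M} — 7 in total.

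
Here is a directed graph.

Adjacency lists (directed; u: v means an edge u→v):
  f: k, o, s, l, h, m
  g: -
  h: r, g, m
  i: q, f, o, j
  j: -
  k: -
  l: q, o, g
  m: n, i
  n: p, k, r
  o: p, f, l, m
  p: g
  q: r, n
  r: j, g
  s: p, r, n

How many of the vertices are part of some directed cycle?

A vertex is on a directed cycle iff it belongs to a strongly connected component of size ≥ 2 (or has a self-loop).
The vertices on cycles are {f, h, i, l, m, o} — 6 in total.

6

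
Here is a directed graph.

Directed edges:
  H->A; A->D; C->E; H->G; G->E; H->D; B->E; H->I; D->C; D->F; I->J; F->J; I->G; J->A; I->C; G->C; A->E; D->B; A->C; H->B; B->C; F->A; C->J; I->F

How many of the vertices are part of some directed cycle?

A vertex is on a directed cycle iff it belongs to a strongly connected component of size ≥ 2 (or has a self-loop).
The vertices on cycles are {A, B, C, D, F, J} — 6 in total.

6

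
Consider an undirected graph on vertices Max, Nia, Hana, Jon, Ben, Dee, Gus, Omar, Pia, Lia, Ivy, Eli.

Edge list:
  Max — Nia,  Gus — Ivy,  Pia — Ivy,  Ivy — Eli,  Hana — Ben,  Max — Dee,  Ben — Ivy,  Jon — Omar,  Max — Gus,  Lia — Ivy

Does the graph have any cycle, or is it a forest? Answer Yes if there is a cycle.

No

DFS, tracking each vertex's parent; an edge to a visited non-parent vertex closes a cycle.
Start from Hana:
visit Hana (parent –)
  visit Ben (parent Hana)
    visit Ivy (parent Ben)
      visit Eli (parent Ivy)
        Eli–Ivy: parent, skip
      visit Lia (parent Ivy)
        Lia–Ivy: parent, skip
      Ivy–Ben: parent, skip
      visit Pia (parent Ivy)
        Pia–Ivy: parent, skip
      visit Gus (parent Ivy)
        Gus–Ivy: parent, skip
        visit Max (parent Gus)
          visit Nia (parent Max)
            Nia–Max: parent, skip
          Max–Gus: parent, skip
          visit Dee (parent Max)
            Dee–Max: parent, skip
    Ben–Hana: parent, skip
visit Jon (parent –)
  visit Omar (parent Jon)
    Omar–Jon: parent, skip
No non-parent visited neighbor found — the graph is a forest.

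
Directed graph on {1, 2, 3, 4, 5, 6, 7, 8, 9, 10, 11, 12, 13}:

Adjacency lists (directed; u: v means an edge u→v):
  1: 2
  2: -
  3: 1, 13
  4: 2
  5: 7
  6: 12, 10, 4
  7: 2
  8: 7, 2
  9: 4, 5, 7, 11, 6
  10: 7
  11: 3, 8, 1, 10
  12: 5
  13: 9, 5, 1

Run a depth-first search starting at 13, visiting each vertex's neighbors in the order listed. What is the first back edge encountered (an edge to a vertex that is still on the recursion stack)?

3->13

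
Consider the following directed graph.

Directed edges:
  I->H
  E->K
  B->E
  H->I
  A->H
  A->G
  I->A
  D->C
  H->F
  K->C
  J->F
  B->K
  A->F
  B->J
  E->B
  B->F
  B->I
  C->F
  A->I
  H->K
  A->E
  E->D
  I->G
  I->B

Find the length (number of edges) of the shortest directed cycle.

2

For each vertex v, BFS finds the shortest path from v back to v.
The shortest such closed walk is I → A → I, length 2.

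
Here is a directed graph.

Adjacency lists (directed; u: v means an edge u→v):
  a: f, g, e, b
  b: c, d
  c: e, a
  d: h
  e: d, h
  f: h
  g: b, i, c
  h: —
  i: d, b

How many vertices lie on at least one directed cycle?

5

A vertex is on a directed cycle iff it belongs to a strongly connected component of size ≥ 2 (or has a self-loop).
The vertices on cycles are {a, b, c, g, i} — 5 in total.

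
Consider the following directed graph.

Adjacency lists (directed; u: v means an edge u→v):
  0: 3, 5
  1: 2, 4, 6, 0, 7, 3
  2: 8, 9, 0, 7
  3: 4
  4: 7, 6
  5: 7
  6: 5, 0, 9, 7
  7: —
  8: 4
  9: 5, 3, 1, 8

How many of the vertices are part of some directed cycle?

8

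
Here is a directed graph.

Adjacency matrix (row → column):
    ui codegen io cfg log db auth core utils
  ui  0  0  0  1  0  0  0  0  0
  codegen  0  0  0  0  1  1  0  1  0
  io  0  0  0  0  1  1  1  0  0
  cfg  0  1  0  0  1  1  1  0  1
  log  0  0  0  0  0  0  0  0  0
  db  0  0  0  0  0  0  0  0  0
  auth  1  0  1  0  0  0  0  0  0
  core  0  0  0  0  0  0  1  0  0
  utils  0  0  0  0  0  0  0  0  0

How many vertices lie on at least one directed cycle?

6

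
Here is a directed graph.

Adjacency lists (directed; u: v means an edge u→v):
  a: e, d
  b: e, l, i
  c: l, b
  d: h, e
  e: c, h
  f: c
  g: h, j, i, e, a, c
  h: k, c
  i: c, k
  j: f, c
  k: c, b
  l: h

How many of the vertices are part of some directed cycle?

A vertex is on a directed cycle iff it belongs to a strongly connected component of size ≥ 2 (or has a self-loop).
The vertices on cycles are {b, c, e, h, i, k, l} — 7 in total.

7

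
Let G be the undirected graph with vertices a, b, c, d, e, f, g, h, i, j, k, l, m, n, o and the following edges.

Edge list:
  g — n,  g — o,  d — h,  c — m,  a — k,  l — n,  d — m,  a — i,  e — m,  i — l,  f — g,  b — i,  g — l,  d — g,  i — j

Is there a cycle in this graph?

DFS, tracking each vertex's parent; an edge to a visited non-parent vertex closes a cycle.
Start from g:
visit g (parent –)
  visit d (parent g)
    d–g: parent, skip
    visit m (parent d)
      m–d: parent, skip
      visit c (parent m)
        c–m: parent, skip
      visit e (parent m)
        e–m: parent, skip
    visit h (parent d)
      h–d: parent, skip
  visit n (parent g)
    visit l (parent n)
      visit i (parent l)
        i–l: parent, skip
        visit j (parent i)
          j–i: parent, skip
        visit b (parent i)
          b–i: parent, skip
        visit a (parent i)
          visit k (parent a)
            k–a: parent, skip
          a–i: parent, skip
      l–n: parent, skip
      l–g: g visited and ≠ parent → cycle
Cycle: g – n – l – g.

Yes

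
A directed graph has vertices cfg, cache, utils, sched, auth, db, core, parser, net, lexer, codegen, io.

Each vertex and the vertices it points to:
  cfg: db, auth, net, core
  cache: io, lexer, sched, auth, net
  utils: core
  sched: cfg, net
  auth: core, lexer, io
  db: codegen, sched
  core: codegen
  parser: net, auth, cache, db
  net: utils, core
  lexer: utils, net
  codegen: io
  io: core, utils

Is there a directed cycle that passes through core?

core is on a cycle iff core can reach itself via ≥1 edge.
core → codegen → io → core — yes.

Yes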